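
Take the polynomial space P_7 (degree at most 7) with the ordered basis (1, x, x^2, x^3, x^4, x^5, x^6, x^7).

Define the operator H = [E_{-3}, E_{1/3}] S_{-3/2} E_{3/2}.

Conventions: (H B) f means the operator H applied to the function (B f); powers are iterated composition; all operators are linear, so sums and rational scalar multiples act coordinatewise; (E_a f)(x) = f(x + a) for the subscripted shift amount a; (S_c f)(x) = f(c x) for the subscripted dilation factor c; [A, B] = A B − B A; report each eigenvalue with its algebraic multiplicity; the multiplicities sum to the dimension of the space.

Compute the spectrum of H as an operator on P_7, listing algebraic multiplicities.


image of 1: 0
image of x: 0
image of x^2: 0
image of x^3: 0
image of x^4: 0
image of x^5: 0
image of x^6: 0
image of x^7: 0
the matrix is upper triangular; its diagonal is (0, 0, 0, 0, 0, 0, 0, 0)
for a triangular matrix the eigenvalues are the diagonal entries, with algebraic multiplicity their repetition count

λ = 0 (multiplicity 8)


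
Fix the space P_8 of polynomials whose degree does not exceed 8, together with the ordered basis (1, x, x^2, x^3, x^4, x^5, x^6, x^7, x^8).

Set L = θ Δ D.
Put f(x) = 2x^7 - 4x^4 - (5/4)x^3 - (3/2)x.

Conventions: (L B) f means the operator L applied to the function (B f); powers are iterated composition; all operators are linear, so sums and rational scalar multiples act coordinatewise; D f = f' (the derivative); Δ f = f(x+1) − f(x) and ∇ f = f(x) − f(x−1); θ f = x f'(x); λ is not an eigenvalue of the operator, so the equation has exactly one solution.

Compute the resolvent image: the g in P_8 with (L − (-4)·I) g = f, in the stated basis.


write g with unknown coordinates in the stated basis and equate coefficients in (L − (-4)·I) g = f
solving from the highest basis element down gives g = (1/2)x^7 - (105/4)x^5 - (107/2)x^4 + (5455/16)x^3 + (1377/2)x^2 - (7209/32)x
check: L g = 105x^5 + 210x^4 - 1365x^3 - 2754x^2 + (7197/8)x
so L g − (-4)·g = 2x^7 - 4x^4 - (5/4)x^3 - (3/2)x = f ✓

g(x) = (1/2)x^7 - (105/4)x^5 - (107/2)x^4 + (5455/16)x^3 + (1377/2)x^2 - (7209/32)x


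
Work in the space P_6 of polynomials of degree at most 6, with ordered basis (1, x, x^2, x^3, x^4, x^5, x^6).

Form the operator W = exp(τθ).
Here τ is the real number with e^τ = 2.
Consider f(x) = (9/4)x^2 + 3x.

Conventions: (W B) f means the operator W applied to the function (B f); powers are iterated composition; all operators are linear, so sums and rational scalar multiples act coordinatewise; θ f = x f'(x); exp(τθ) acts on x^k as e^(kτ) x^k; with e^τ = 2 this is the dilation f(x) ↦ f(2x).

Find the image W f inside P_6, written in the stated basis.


the image equals g(x) = 9x^2 + 6x

exp(τθ) x^k = e^(kτ) x^k; with e^τ = 2 this sends x^k to 2^k x^k
x ↦ 2 x
x^2 ↦ 4 x^2
applying this coordinatewise to f: exp(τθ) f = 9x^2 + 6x


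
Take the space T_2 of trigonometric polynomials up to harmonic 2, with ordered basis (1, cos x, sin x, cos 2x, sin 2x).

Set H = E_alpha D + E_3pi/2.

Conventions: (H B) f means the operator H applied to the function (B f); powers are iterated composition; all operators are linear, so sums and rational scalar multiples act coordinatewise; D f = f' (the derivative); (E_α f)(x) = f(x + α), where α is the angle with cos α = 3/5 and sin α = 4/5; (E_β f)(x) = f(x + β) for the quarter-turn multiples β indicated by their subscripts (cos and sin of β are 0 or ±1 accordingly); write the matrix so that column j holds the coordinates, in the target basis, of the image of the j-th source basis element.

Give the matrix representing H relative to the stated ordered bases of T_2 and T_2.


image of 1: 1
image of cos x: -(4/5)cos x + (2/5)sin x
image of sin x: -(2/5)cos x - (4/5)sin x
image of cos 2x: -(73/25)cos 2x + (14/25)sin 2x
image of sin 2x: -(14/25)cos 2x - (73/25)sin 2x
each image's coordinates form column j of the matrix

the matrix is [[1, 0, 0, 0, 0]; [0, -4/5, -2/5, 0, 0]; [0, 2/5, -4/5, 0, 0]; [0, 0, 0, -73/25, -14/25]; [0, 0, 0, 14/25, -73/25]] (rows listed top to bottom)


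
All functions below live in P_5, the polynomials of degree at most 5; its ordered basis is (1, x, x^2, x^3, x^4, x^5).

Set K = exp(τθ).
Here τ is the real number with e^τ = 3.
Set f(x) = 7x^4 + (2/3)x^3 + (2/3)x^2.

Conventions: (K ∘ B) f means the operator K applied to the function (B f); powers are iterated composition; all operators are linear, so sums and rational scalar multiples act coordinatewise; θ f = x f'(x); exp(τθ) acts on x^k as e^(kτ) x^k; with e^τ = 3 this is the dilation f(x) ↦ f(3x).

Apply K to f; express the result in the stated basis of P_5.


exp(τθ) x^k = e^(kτ) x^k; with e^τ = 3 this sends x^k to 3^k x^k
x^2 ↦ 9 x^2
x^3 ↦ 27 x^3
x^4 ↦ 81 x^4
applying this coordinatewise to f: exp(τθ) f = 567x^4 + 18x^3 + 6x^2

the image equals g(x) = 567x^4 + 18x^3 + 6x^2


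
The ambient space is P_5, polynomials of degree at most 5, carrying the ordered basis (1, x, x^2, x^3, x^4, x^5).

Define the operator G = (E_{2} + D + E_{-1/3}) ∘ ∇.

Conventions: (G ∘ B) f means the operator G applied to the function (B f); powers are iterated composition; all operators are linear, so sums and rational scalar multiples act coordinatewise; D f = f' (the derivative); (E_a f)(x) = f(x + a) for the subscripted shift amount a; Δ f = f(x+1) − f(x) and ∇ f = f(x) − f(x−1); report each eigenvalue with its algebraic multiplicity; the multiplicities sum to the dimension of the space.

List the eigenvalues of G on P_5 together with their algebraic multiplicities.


image of 1: 0
image of x: 2
image of x^2: 4x + 10/3
image of x^3: 6x^2 + 10x + 19/3
image of x^4: 8x^3 + 20x^2 + (76/3)x + 428/27
image of x^5: 10x^4 + (100/3)x^3 + (190/3)x^2 + (2140/27)x + 2447/81
the matrix is upper triangular; its diagonal is (0, 0, 0, 0, 0, 0)
for a triangular matrix the eigenvalues are the diagonal entries, with algebraic multiplicity their repetition count

λ = 0 (multiplicity 6)


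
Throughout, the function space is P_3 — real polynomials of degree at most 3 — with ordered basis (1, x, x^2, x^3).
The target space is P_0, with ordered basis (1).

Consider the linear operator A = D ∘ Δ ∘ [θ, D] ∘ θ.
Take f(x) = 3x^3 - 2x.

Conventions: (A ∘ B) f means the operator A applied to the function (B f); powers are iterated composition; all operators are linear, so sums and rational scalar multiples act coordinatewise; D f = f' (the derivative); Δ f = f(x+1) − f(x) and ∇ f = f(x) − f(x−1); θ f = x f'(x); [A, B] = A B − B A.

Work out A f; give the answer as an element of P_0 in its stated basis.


θ f = 9x^3 - 2x
D θ f = 27x^2 - 2
θ D θ f = 54x^2
θ θ f = 27x^3 - 2x
D θ θ f = 81x^2 - 2
[θ, D] θ f = -27x^2 + 2
Δ [θ, D] θ f = -54x - 27
D Δ [θ, D] θ f = -54

g(x) = -54


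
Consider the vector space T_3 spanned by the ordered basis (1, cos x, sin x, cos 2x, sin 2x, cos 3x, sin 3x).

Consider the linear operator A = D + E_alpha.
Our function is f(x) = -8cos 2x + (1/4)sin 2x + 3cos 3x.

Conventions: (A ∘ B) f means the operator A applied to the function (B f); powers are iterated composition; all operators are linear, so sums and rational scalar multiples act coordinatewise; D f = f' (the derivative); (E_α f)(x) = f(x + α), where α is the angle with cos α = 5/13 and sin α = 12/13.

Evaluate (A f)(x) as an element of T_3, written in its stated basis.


g(x) = (2133/338)cos 2x + (14537/676)sin 2x - (6105/2197)cos 3x - (17289/2197)sin 3x

D f = (1/2)cos 2x + 16sin 2x - 9sin 3x
E_alpha f = (982/169)cos 2x + (3721/676)sin 2x - (6105/2197)cos 3x + (2484/2197)sin 3x
(D + E_alpha) f = (2133/338)cos 2x + (14537/676)sin 2x - (6105/2197)cos 3x - (17289/2197)sin 3x


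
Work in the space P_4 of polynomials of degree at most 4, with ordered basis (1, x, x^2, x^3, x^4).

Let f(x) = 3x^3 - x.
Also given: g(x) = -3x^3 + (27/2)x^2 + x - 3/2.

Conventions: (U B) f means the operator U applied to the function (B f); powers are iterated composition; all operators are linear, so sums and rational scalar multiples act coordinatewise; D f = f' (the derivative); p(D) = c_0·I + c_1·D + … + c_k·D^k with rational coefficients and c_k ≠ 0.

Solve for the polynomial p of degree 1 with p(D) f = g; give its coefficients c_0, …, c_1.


D^0 f = 3x^3 - x
D^1 f = 9x^2 - 1
matching coefficients of g against c_0 f + c_1 Df + … from the top degree down determines the c_i
solution: c_0 = -1, c_1 = 3/2

c_0 = -1, c_1 = 3/2


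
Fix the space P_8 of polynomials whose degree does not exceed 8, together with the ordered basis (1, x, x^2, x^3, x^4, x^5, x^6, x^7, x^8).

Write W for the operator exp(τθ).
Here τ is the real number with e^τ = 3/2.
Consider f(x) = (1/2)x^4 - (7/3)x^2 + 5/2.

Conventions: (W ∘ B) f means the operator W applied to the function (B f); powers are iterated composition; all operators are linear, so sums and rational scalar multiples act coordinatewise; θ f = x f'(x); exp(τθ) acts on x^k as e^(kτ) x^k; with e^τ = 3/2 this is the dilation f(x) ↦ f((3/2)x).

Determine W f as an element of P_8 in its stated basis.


the image equals g(x) = (81/32)x^4 - (21/4)x^2 + 5/2

exp(τθ) x^k = e^(kτ) x^k; with e^τ = 3/2 this sends x^k to (3/2)^k x^k
x^2 ↦ 9/4 x^2
x^4 ↦ 81/16 x^4
applying this coordinatewise to f: exp(τθ) f = (81/32)x^4 - (21/4)x^2 + 5/2


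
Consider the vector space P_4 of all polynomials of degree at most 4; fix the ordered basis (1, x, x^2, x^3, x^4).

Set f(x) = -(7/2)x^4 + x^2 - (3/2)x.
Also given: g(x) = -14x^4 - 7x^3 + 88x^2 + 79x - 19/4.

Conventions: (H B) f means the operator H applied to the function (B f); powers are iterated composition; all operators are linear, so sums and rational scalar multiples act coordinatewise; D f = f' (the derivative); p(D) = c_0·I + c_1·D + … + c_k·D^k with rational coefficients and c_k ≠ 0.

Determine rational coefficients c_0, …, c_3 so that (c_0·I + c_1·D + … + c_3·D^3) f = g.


D^0 f = -(7/2)x^4 + x^2 - (3/2)x
D^1 f = -14x^3 + 2x - 3/2
D^2 f = -42x^2 + 2
D^3 f = -84x
matching coefficients of g against c_0 f + c_1 Df + … from the top degree down determines the c_i
solution: c_0 = 4, c_1 = 1/2, c_2 = -2, c_3 = -1

c_0 = 4, c_1 = 1/2, c_2 = -2, c_3 = -1


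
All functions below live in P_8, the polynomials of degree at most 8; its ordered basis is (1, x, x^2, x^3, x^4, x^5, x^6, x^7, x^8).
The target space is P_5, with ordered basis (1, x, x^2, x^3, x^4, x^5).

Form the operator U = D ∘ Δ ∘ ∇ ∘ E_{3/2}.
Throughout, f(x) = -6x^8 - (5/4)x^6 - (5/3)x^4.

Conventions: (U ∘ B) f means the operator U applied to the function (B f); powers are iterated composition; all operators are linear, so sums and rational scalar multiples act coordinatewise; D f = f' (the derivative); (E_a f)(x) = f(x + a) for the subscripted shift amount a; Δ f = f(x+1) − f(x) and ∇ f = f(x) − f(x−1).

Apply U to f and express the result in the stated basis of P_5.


the image equals g(x) = -2016x^5 - 15120x^4 - 48870x^3 - 83835x^2 - (151019/2)x - 113343/4

E_{3/2} f = -6x^8 - 72x^7 - (1517/4)x^6 - (4581/4)x^5 - (104165/48)x^4 - (21167/8)x^3 - (129987/64)x^2 - (57573/64)x - 45171/256
∇ E_{3/2} f = -48x^7 - 336x^6 - (2199/2)x^5 - (4275/2)x^4 - (31547/12)x^3 - (8099/4)x^2 - (86221/96)x - 16925/96
Δ (∇ ∘ E_{3/2}) f = -336x^6 - 3024x^5 - (24435/2)x^4 - 27945x^3 - (151019/4)x^2 - (113343/4)x - 880589/96
D Δ (∇ ∘ E_{3/2}) f = -2016x^5 - 15120x^4 - 48870x^3 - 83835x^2 - (151019/2)x - 113343/4


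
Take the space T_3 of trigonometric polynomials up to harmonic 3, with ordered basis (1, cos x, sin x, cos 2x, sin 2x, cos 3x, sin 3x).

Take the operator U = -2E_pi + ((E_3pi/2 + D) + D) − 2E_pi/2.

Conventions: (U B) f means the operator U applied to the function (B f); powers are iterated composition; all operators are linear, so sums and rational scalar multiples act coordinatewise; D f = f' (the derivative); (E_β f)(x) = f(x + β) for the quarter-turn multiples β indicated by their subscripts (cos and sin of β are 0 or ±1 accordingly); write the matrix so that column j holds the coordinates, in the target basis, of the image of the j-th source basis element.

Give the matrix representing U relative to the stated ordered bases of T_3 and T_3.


image of 1: -3
image of cos x: 2cos x + sin x
image of sin x: -cos x + 2sin x
image of cos 2x: -cos 2x - 4sin 2x
image of sin 2x: 4cos 2x - sin 2x
image of cos 3x: 2cos 3x - 9sin 3x
image of sin 3x: 9cos 3x + 2sin 3x
each image's coordinates form column j of the matrix

the matrix is [[-3, 0, 0, 0, 0, 0, 0]; [0, 2, -1, 0, 0, 0, 0]; [0, 1, 2, 0, 0, 0, 0]; [0, 0, 0, -1, 4, 0, 0]; [0, 0, 0, -4, -1, 0, 0]; [0, 0, 0, 0, 0, 2, 9]; [0, 0, 0, 0, 0, -9, 2]] (rows listed top to bottom)


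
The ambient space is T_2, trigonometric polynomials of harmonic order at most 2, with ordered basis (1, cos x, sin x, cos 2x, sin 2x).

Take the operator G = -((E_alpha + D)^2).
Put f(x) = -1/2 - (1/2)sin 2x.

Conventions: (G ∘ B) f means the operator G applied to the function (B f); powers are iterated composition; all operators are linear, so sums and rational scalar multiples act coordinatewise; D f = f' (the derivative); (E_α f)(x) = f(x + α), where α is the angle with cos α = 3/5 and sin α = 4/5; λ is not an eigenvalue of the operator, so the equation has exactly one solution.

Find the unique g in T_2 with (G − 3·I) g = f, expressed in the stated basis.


the result is g(x) = 1/8 + (7/296)cos 2x - (3/37)sin 2x

write g with unknown coordinates in the stated basis and equate coefficients in (G − 3·I) g = f
solving from the highest basis element down gives g = 1/8 + (7/296)cos 2x - (3/37)sin 2x
check: G g = -1/8 + (21/296)cos 2x - (55/74)sin 2x
so G g − 3·g = -1/2 - (1/2)sin 2x = f ✓


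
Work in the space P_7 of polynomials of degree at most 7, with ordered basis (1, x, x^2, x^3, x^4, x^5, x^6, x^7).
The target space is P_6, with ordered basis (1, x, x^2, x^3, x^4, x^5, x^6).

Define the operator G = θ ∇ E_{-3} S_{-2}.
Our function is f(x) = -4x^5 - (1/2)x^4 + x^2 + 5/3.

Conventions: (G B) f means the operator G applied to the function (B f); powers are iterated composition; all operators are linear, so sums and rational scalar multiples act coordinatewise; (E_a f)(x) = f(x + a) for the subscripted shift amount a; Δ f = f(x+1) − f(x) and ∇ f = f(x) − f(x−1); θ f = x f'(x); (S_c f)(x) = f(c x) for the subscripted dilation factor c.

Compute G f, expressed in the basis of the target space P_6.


S_{-2} f = 128x^5 - 8x^4 + 4x^2 + 5/3
E_{-3} S_{-2} f = 128x^5 - 1928x^4 + 11616x^3 - 34988x^2 + 52680x - 95143/3
∇ E_{-3} S_{-2} f = 640x^4 - 8992x^3 + 47696x^2 - 113176x + 101340
θ (∇ E_{-3}) S_{-2} f = 2560x^4 - 26976x^3 + 95392x^2 - 113176x

g(x) = 2560x^4 - 26976x^3 + 95392x^2 - 113176x


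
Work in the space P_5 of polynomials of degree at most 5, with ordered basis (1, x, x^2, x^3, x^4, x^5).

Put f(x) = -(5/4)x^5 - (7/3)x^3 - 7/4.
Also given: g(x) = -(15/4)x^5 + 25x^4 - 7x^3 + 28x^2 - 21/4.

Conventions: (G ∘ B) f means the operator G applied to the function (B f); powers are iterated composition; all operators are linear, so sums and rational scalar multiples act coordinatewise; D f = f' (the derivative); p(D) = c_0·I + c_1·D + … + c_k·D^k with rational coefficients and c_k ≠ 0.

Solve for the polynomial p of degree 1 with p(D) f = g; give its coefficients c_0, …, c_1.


D^0 f = -(5/4)x^5 - (7/3)x^3 - 7/4
D^1 f = -(25/4)x^4 - 7x^2
matching coefficients of g against c_0 f + c_1 Df + … from the top degree down determines the c_i
solution: c_0 = 3, c_1 = -4

p(D) = 3·I − 4·D, i.e. c_0 = 3, c_1 = -4


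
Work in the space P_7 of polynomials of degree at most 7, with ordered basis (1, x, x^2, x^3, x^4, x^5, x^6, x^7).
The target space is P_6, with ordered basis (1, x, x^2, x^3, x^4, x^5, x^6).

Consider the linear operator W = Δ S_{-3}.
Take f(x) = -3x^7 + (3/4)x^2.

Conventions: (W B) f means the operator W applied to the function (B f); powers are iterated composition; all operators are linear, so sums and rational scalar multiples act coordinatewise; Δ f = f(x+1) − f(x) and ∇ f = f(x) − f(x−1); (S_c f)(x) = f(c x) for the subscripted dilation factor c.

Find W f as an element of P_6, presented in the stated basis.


the result is g(x) = 45927x^6 + 137781x^5 + 229635x^4 + 229635x^3 + 137781x^2 + (91881/2)x + 26271/4

S_{-3} f = 6561x^7 + (27/4)x^2
Δ S_{-3} f = 45927x^6 + 137781x^5 + 229635x^4 + 229635x^3 + 137781x^2 + (91881/2)x + 26271/4


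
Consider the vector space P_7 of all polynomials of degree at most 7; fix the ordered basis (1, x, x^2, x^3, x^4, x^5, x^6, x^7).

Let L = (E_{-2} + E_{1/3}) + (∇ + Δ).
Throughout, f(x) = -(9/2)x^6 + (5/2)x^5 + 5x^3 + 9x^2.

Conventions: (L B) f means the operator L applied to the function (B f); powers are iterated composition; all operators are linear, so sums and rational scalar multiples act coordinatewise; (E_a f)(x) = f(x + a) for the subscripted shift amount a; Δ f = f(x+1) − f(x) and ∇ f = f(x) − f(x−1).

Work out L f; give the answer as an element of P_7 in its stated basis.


E_{-2} f = -(9/2)x^6 + (113/2)x^5 - 295x^4 + 825x^3 - 1301x^2 + 1088x - 372
E_{1/3} f = -(9/2)x^6 - (13/2)x^5 - (10/3)x^4 + (40/9)x^3 + (761/54)x^2 + (1249/162)x + 289/243
(E_{-2} + E_{1/3}) f = -9x^6 + 50x^5 - (895/3)x^4 + (7465/9)x^3 - (69493/54)x^2 + (177505/162)x - 90107/243
∇ f = -27x^5 + 80x^4 - 115x^3 + (215/2)x^2 - (73/2)x + 3
Δ f = -27x^5 - 55x^4 - 65x^3 - (55/2)x^2 + (37/2)x + 12
(∇ + Δ) f = -54x^5 + 25x^4 - 180x^3 + 80x^2 - 18x + 15
((E_{-2} + E_{1/3}) + (∇ + Δ)) f = -9x^6 - 4x^5 - (820/3)x^4 + (5845/9)x^3 - (65173/54)x^2 + (174589/162)x - 86462/243

the result is g(x) = -9x^6 - 4x^5 - (820/3)x^4 + (5845/9)x^3 - (65173/54)x^2 + (174589/162)x - 86462/243


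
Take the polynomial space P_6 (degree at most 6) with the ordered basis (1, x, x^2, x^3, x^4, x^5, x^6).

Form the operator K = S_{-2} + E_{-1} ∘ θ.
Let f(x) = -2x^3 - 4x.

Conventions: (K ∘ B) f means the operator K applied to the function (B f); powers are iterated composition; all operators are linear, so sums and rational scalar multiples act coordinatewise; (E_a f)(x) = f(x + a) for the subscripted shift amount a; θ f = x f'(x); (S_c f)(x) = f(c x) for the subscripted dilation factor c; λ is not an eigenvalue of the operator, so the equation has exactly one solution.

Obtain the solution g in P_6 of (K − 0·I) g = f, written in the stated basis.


write g with unknown coordinates in the stated basis and equate coefficients in (K − 0·I) g = f
solving from the highest basis element down gives g = (2/5)x^3 + (3/5)x^2 + (26/5)x + 26/5
check: K g = -2x^3 - 4x
so K g − 0·g = -2x^3 - 4x = f ✓

g(x) = (2/5)x^3 + (3/5)x^2 + (26/5)x + 26/5


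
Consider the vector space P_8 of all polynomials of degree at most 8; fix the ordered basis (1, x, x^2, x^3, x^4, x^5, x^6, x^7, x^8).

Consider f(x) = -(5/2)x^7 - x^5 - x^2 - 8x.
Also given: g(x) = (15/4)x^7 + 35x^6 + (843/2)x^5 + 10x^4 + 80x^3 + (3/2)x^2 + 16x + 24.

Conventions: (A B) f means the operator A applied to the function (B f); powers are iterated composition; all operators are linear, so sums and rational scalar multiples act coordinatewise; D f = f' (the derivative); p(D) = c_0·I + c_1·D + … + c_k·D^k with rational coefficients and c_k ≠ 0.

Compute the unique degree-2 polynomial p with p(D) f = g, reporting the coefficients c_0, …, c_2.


c_0 = -3/2, c_1 = -2, c_2 = -4

D^0 f = -(5/2)x^7 - x^5 - x^2 - 8x
D^1 f = -(35/2)x^6 - 5x^4 - 2x - 8
D^2 f = -105x^5 - 20x^3 - 2
matching coefficients of g against c_0 f + c_1 Df + … from the top degree down determines the c_i
solution: c_0 = -3/2, c_1 = -2, c_2 = -4


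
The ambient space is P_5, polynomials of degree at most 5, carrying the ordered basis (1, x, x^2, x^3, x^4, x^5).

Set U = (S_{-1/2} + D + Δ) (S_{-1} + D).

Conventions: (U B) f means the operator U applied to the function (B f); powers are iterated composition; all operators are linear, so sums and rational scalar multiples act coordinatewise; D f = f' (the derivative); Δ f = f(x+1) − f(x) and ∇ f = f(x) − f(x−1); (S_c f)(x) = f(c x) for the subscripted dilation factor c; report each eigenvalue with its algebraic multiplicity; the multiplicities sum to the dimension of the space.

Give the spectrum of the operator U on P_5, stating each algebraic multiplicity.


λ = 1/32 (multiplicity 1), λ = 1/16 (multiplicity 1), λ = 1/8 (multiplicity 1), λ = 1/4 (multiplicity 1), λ = 1/2 (multiplicity 1), λ = 1 (multiplicity 1)

image of 1: 1
image of x: (1/2)x - 1
image of x^2: (1/4)x^2 + 3x + 5
image of x^3: (1/8)x^3 - (21/4)x^2 + 9x + 2
image of x^4: (1/16)x^4 + (15/2)x^3 + 30x^2 + 16x + 5
image of x^5: (1/32)x^5 - (155/16)x^4 + 30x^3 + 20x^2 + 15x + 4
the matrix is upper triangular; its diagonal is (1, 1/2, 1/4, 1/8, 1/16, 1/32)
for a triangular matrix the eigenvalues are the diagonal entries, with algebraic multiplicity their repetition count


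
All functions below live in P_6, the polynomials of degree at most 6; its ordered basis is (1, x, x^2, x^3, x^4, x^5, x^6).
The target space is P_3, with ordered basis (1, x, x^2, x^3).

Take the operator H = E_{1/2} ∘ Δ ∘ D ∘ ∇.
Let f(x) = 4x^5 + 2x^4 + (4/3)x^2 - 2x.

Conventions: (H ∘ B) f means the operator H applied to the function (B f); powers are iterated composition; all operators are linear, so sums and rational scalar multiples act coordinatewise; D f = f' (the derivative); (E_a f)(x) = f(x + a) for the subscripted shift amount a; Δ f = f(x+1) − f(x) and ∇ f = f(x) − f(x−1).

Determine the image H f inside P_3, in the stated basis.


g(x) = 240x^2 + 288x + 124

∇ f = 20x^4 - 32x^3 + 28x^2 - (28/3)x - 4/3
D ∇ f = 80x^3 - 96x^2 + 56x - 28/3
Δ (D ∘ ∇) f = 240x^2 + 48x + 40
E_{1/2} Δ (D ∘ ∇) f = 240x^2 + 288x + 124


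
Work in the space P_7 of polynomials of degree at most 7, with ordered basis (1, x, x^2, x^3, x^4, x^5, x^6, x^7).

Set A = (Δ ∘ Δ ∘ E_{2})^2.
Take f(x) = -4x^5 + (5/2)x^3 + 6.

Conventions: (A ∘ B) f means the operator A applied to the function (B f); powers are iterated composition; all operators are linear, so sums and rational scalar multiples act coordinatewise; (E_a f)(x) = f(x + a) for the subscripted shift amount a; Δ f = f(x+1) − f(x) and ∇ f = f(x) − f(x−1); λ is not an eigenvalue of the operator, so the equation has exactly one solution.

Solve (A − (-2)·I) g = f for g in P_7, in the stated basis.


the result is g(x) = -2x^5 + (5/4)x^3 + 120x + 723

write g with unknown coordinates in the stated basis and equate coefficients in (A − (-2)·I) g = f
solving from the highest basis element down gives g = -2x^5 + (5/4)x^3 + 120x + 723
check: A g = -240x - 1440
so A g − (-2)·g = -4x^5 + (5/2)x^3 + 6 = f ✓


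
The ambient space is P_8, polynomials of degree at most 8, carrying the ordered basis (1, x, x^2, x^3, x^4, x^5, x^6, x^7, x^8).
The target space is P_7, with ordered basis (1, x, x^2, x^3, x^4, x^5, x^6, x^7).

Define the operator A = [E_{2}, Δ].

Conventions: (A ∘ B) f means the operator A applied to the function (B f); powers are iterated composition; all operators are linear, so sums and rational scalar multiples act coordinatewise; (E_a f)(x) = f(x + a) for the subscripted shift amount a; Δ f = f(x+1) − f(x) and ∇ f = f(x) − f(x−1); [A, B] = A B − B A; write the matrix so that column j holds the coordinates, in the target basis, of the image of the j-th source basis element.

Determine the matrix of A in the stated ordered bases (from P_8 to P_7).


the matrix is [[0, 0, 0, 0, 0, 0, 0, 0, 0]; [0, 0, 0, 0, 0, 0, 0, 0, 0]; [0, 0, 0, 0, 0, 0, 0, 0, 0]; [0, 0, 0, 0, 0, 0, 0, 0, 0]; [0, 0, 0, 0, 0, 0, 0, 0, 0]; [0, 0, 0, 0, 0, 0, 0, 0, 0]; [0, 0, 0, 0, 0, 0, 0, 0, 0]; [0, 0, 0, 0, 0, 0, 0, 0, 0]] (rows listed top to bottom)

image of 1: 0
image of x: 0
image of x^2: 0
image of x^3: 0
image of x^4: 0
image of x^5: 0
image of x^6: 0
image of x^7: 0
image of x^8: 0
each image's coordinates form column j of the matrix


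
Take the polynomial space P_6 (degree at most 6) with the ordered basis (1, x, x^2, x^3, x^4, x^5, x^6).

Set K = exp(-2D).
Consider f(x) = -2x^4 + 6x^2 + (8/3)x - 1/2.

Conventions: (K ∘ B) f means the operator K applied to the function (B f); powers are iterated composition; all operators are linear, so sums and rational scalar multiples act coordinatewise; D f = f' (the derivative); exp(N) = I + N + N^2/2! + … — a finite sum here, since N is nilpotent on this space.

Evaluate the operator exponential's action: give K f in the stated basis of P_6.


the image equals g(x) = -2x^4 + 16x^3 - 42x^2 + (128/3)x - 83/6

order-1 term: 16x^3 - 24x - 16/3
order-2 term: -48x^2 + 24
order-3 term: 64x
order-4 term: -32
the series for exp(-2D) f terminates at order 4
exp(-2D) f = -2x^4 + 16x^3 - 42x^2 + (128/3)x - 83/6


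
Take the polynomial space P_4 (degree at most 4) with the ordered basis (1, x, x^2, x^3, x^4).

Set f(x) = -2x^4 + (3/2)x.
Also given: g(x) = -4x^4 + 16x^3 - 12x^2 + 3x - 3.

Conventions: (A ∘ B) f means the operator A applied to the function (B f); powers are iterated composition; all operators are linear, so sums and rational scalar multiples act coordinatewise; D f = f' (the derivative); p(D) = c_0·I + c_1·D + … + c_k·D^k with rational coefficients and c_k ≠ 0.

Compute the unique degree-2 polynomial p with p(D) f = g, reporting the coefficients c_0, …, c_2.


D^0 f = -2x^4 + (3/2)x
D^1 f = -8x^3 + 3/2
D^2 f = -24x^2
matching coefficients of g against c_0 f + c_1 Df + … from the top degree down determines the c_i
solution: c_0 = 2, c_1 = -2, c_2 = 1/2

c_0 = 2, c_1 = -2, c_2 = 1/2


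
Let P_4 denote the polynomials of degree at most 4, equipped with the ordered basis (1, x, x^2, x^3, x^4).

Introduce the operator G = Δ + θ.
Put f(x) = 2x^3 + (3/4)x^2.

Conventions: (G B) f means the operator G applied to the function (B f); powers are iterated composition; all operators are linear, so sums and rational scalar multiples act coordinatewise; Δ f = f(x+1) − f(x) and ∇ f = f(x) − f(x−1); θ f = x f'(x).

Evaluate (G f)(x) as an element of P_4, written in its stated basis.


g(x) = 6x^3 + (15/2)x^2 + (15/2)x + 11/4

Δ f = 6x^2 + (15/2)x + 11/4
θ f = 6x^3 + (3/2)x^2
(Δ + θ) f = 6x^3 + (15/2)x^2 + (15/2)x + 11/4


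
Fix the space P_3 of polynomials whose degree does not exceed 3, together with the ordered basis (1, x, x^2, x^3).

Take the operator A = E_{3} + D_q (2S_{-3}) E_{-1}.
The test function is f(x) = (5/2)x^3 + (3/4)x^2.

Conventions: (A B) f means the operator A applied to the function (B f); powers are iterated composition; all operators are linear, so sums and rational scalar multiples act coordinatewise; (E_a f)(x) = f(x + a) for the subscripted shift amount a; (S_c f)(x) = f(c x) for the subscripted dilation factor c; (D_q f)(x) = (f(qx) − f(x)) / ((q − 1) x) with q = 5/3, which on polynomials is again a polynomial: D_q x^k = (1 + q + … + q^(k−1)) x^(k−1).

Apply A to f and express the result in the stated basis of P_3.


E_{3} f = (5/2)x^3 + (93/4)x^2 + 72x + 297/4
E_{-1} f = (5/2)x^3 - (27/4)x^2 + 6x - 7/4
S_{-3} E_{-1} f = -(135/2)x^3 - (243/4)x^2 - 18x - 7/4
(2S_{-3}) E_{-1} f = -135x^3 - (243/2)x^2 - 36x - 7/2
D_q (2S_{-3}) E_{-1} f = -735x^2 - 324x - 36
(E_{3} + D_q (2S_{-3}) E_{-1}) f = (5/2)x^3 - (2847/4)x^2 - 252x + 153/4

the result is g(x) = (5/2)x^3 - (2847/4)x^2 - 252x + 153/4


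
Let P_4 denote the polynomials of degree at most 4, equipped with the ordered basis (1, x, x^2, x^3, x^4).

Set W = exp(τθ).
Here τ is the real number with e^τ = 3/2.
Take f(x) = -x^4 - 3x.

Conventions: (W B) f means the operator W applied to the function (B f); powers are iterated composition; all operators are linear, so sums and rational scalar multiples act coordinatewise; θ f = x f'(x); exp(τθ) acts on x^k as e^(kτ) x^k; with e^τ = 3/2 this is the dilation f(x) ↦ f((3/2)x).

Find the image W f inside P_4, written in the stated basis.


exp(τθ) x^k = e^(kτ) x^k; with e^τ = 3/2 this sends x^k to (3/2)^k x^k
x ↦ 3/2 x
x^4 ↦ 81/16 x^4
applying this coordinatewise to f: exp(τθ) f = -(81/16)x^4 - (9/2)x

the image equals g(x) = -(81/16)x^4 - (9/2)x


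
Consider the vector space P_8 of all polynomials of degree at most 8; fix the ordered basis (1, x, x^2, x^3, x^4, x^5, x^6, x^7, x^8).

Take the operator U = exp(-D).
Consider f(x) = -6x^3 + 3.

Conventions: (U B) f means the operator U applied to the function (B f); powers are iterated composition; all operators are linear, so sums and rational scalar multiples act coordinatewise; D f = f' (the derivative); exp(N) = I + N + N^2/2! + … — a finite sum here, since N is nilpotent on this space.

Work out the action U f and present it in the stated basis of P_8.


the image equals g(x) = -6x^3 + 18x^2 - 18x + 9

order-1 term: 18x^2
order-2 term: -18x
order-3 term: 6
the series for exp(-D) f terminates at order 3
exp(-D) f = -6x^3 + 18x^2 - 18x + 9


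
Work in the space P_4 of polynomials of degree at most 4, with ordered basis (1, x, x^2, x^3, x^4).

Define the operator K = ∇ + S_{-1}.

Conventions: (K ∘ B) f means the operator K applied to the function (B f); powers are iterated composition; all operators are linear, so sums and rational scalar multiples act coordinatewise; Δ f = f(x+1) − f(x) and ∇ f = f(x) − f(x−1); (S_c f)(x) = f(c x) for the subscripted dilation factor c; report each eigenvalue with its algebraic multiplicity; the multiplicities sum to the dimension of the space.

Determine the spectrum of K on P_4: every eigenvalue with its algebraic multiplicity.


image of 1: 1
image of x: -x + 1
image of x^2: x^2 + 2x - 1
image of x^3: -x^3 + 3x^2 - 3x + 1
image of x^4: x^4 + 4x^3 - 6x^2 + 4x - 1
the matrix is upper triangular; its diagonal is (1, -1, 1, -1, 1)
for a triangular matrix the eigenvalues are the diagonal entries, with algebraic multiplicity their repetition count

λ = -1 (multiplicity 2), λ = 1 (multiplicity 3)


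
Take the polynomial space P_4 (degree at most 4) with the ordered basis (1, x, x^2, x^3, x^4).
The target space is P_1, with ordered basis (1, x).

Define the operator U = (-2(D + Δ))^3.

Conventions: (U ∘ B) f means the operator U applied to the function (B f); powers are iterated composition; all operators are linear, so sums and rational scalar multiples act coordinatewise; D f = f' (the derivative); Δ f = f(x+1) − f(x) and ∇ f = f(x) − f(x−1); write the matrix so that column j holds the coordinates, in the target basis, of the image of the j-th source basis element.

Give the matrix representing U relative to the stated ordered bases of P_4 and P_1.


image of 1: 0
image of x: 0
image of x^2: 0
image of x^3: -384
image of x^4: -1536x - 1152
each image's coordinates form column j of the matrix

the matrix is [[0, 0, 0, -384, -1152]; [0, 0, 0, 0, -1536]] (rows listed top to bottom)


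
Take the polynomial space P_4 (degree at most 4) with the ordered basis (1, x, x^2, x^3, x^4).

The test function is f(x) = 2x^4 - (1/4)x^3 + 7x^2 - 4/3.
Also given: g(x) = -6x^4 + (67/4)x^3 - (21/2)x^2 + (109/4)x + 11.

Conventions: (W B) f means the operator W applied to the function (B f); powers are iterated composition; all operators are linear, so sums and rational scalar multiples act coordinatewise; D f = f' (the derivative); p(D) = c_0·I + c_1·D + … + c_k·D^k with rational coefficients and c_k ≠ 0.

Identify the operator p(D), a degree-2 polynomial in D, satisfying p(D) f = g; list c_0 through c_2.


D^0 f = 2x^4 - (1/4)x^3 + 7x^2 - 4/3
D^1 f = 8x^3 - (3/4)x^2 + 14x
D^2 f = 24x^2 - (3/2)x + 14
matching coefficients of g against c_0 f + c_1 Df + … from the top degree down determines the c_i
solution: c_0 = -3, c_1 = 2, c_2 = 1/2

c_0 = -3, c_1 = 2, c_2 = 1/2


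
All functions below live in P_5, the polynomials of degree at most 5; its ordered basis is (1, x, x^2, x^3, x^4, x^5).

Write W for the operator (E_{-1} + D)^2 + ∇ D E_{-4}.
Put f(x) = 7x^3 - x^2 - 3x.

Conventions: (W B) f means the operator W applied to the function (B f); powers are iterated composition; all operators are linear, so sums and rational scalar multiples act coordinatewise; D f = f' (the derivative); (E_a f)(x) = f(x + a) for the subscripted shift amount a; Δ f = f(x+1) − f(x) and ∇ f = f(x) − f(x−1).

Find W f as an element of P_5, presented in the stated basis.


E_{-1} f = 7x^3 - 22x^2 + 20x - 5
D f = 21x^2 - 2x - 3
(E_{-1} + D) f = 7x^3 - x^2 + 18x - 8
E_{-1} (E_{-1} + D) f = 7x^3 - 22x^2 + 41x - 34
D (E_{-1} + D) f = 21x^2 - 2x + 18
(E_{-1} + D) (E_{-1} + D) f = 7x^3 - x^2 + 39x - 16
E_{-4} f = 7x^3 - 85x^2 + 341x - 452
D E_{-4} f = 21x^2 - 170x + 341
∇ D E_{-4} f = 42x - 191
((E_{-1} + D)^2 + ∇ D E_{-4}) f = 7x^3 - x^2 + 81x - 207

g(x) = 7x^3 - x^2 + 81x - 207


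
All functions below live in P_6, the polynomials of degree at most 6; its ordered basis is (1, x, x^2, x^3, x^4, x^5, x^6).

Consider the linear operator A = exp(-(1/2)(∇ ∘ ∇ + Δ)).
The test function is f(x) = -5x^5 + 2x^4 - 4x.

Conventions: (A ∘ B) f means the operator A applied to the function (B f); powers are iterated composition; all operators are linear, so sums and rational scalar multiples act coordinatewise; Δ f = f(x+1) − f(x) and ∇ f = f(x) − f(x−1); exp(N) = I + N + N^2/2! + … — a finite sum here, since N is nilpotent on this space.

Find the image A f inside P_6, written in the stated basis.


order-1 term: (25/2)x^4 + 71x^3 - 143x^2 + (415/2)x - 171/2
order-2 term: -(25/2)x^3 - (219/2)x^2 - (103/4)x + 389/4
order-3 term: (25/4)x^2 + (221/4)x + 389/8
order-4 term: -(25/16)x - 37/4
order-5 term: 5/32
the series for exp(-(1/2)(∇ ∘ ∇ + Δ)) f terminates at order 5
exp(-(1/2)(∇ ∘ ∇ + Δ)) f = -5x^5 + (29/2)x^4 + (117/2)x^3 - (985/4)x^2 + (3703/16)x + 1641/32

the result is g(x) = -5x^5 + (29/2)x^4 + (117/2)x^3 - (985/4)x^2 + (3703/16)x + 1641/32


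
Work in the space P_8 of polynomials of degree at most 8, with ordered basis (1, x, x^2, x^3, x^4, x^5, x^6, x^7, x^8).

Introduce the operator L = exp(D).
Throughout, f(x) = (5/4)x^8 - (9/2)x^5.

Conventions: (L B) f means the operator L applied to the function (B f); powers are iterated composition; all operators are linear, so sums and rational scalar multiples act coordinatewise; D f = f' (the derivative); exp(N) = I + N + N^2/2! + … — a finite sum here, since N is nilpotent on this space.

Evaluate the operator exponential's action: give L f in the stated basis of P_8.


the result is g(x) = (5/4)x^8 + 10x^7 + 35x^6 + (131/2)x^5 + 65x^4 + 25x^3 - 10x^2 - (25/2)x - 13/4

order-1 term: 10x^7 - (45/2)x^4
order-2 term: 35x^6 - 45x^3
order-3 term: 70x^5 - 45x^2
order-4 term: (175/2)x^4 - (45/2)x
order-5 term: 70x^3 - 9/2
order-6 term: 35x^2
order-7 term: 10x
order-8 term: 5/4
the series for exp(D) f terminates at order 8
exp(D) f = (5/4)x^8 + 10x^7 + 35x^6 + (131/2)x^5 + 65x^4 + 25x^3 - 10x^2 - (25/2)x - 13/4


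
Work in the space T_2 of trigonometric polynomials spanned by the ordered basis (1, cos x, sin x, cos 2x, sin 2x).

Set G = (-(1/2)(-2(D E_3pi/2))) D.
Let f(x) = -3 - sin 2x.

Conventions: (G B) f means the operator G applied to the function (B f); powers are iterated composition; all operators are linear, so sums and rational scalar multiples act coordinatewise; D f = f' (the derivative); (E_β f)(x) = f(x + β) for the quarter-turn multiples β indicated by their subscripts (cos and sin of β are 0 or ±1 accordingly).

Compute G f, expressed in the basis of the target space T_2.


the result is g(x) = -4sin 2x

D f = -2cos 2x
E_3pi/2 D f = 2cos 2x
D E_3pi/2 D f = -4sin 2x
(-2(D E_3pi/2)) D f = 8sin 2x
(-(1/2)(-2(D E_3pi/2))) D f = -4sin 2x


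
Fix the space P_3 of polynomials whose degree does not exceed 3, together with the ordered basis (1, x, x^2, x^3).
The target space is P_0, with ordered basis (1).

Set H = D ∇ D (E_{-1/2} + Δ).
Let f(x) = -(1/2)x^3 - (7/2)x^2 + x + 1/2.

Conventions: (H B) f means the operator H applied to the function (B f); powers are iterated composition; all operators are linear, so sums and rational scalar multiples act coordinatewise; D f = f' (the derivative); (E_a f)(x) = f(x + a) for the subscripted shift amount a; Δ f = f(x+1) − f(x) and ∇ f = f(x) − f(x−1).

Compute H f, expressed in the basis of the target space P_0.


E_{-1/2} f = -(1/2)x^3 - (11/4)x^2 + (33/8)x - 13/16
Δ f = -(3/2)x^2 - (17/2)x - 3
(E_{-1/2} + Δ) f = -(1/2)x^3 - (17/4)x^2 - (35/8)x - 61/16
D (E_{-1/2} + Δ) f = -(3/2)x^2 - (17/2)x - 35/8
∇ D (E_{-1/2} + Δ) f = -3x - 7
D (∇ D) (E_{-1/2} + Δ) f = -3

g(x) = -3


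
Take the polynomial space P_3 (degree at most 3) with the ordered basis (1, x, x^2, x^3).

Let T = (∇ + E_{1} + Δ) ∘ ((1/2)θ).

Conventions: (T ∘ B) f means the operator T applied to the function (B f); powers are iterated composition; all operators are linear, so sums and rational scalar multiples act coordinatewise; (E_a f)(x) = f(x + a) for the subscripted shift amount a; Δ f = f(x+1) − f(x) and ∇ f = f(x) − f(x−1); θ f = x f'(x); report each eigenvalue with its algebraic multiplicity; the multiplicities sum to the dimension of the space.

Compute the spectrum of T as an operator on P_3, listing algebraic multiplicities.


image of 1: 0
image of x: (1/2)x + 3/2
image of x^2: x^2 + 6x + 1
image of x^3: (3/2)x^3 + (27/2)x^2 + (9/2)x + 9/2
the matrix is upper triangular; its diagonal is (0, 1/2, 1, 3/2)
for a triangular matrix the eigenvalues are the diagonal entries, with algebraic multiplicity their repetition count

λ = 0 (multiplicity 1), λ = 1/2 (multiplicity 1), λ = 1 (multiplicity 1), λ = 3/2 (multiplicity 1)


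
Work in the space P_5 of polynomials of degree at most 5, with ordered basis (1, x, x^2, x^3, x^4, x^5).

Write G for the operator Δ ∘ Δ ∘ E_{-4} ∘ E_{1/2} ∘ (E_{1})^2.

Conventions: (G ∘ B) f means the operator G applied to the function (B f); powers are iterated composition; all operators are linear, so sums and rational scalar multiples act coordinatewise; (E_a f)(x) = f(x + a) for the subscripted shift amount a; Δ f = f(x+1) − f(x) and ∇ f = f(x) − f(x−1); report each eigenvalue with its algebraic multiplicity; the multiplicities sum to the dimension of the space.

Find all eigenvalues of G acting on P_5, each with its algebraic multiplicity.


λ = 0 (multiplicity 6)

image of 1: 0
image of x: 0
image of x^2: 2
image of x^3: 6x - 3
image of x^4: 12x^2 - 12x + 5
image of x^5: 20x^3 - 30x^2 + 25x - 15/2
the matrix is upper triangular; its diagonal is (0, 0, 0, 0, 0, 0)
for a triangular matrix the eigenvalues are the diagonal entries, with algebraic multiplicity their repetition count


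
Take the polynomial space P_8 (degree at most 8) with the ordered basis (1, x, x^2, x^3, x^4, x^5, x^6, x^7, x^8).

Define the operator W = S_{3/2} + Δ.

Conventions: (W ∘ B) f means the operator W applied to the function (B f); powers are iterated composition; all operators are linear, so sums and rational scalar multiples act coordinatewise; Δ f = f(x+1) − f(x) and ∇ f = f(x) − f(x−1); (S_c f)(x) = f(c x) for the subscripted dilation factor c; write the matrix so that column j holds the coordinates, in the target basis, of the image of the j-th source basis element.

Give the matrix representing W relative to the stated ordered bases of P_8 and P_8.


the matrix is [[1, 1, 1, 1, 1, 1, 1, 1, 1]; [0, 3/2, 2, 3, 4, 5, 6, 7, 8]; [0, 0, 9/4, 3, 6, 10, 15, 21, 28]; [0, 0, 0, 27/8, 4, 10, 20, 35, 56]; [0, 0, 0, 0, 81/16, 5, 15, 35, 70]; [0, 0, 0, 0, 0, 243/32, 6, 21, 56]; [0, 0, 0, 0, 0, 0, 729/64, 7, 28]; [0, 0, 0, 0, 0, 0, 0, 2187/128, 8]; [0, 0, 0, 0, 0, 0, 0, 0, 6561/256]] (rows listed top to bottom)

image of 1: 1
image of x: (3/2)x + 1
image of x^2: (9/4)x^2 + 2x + 1
image of x^3: (27/8)x^3 + 3x^2 + 3x + 1
image of x^4: (81/16)x^4 + 4x^3 + 6x^2 + 4x + 1
image of x^5: (243/32)x^5 + 5x^4 + 10x^3 + 10x^2 + 5x + 1
image of x^6: (729/64)x^6 + 6x^5 + 15x^4 + 20x^3 + 15x^2 + 6x + 1
image of x^7: (2187/128)x^7 + 7x^6 + 21x^5 + 35x^4 + 35x^3 + 21x^2 + 7x + 1
image of x^8: (6561/256)x^8 + 8x^7 + 28x^6 + 56x^5 + 70x^4 + 56x^3 + 28x^2 + 8x + 1
each image's coordinates form column j of the matrix


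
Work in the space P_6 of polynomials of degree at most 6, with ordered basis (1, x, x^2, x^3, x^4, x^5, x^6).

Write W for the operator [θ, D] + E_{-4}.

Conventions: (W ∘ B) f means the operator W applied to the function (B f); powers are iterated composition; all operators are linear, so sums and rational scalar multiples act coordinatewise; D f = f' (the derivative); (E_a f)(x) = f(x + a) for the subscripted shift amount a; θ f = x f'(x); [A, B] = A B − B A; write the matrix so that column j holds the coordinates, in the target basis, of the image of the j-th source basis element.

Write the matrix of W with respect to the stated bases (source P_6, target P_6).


the matrix is [[1, -5, 16, -64, 256, -1024, 4096]; [0, 1, -10, 48, -256, 1280, -6144]; [0, 0, 1, -15, 96, -640, 3840]; [0, 0, 0, 1, -20, 160, -1280]; [0, 0, 0, 0, 1, -25, 240]; [0, 0, 0, 0, 0, 1, -30]; [0, 0, 0, 0, 0, 0, 1]] (rows listed top to bottom)

image of 1: 1
image of x: x - 5
image of x^2: x^2 - 10x + 16
image of x^3: x^3 - 15x^2 + 48x - 64
image of x^4: x^4 - 20x^3 + 96x^2 - 256x + 256
image of x^5: x^5 - 25x^4 + 160x^3 - 640x^2 + 1280x - 1024
image of x^6: x^6 - 30x^5 + 240x^4 - 1280x^3 + 3840x^2 - 6144x + 4096
each image's coordinates form column j of the matrix
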